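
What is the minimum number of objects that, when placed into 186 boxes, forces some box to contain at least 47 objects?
n = (47 − 1)·186 + 1 = 8557

By the generalised pigeonhole principle, to guarantee some box contains ≥ r objects we need more than (r − 1) · k objects total. Threshold: n = (r − 1) · k + 1. With r = 47 and k = 186: n = 46 · 186 + 1 = 8556 + 1 = 8557. For n = 8556 = 46 · 186, we can put exactly 46 objects in every box, avoiding 47 in any single one — so 8557 is tight.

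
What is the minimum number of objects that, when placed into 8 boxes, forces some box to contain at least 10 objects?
n = (10 − 1)·8 + 1 = 73

By the generalised pigeonhole principle, to guarantee some box contains ≥ r objects we need more than (r − 1) · k objects total. Threshold: n = (r − 1) · k + 1. With r = 10 and k = 8: n = 9 · 8 + 1 = 72 + 1 = 73. For n = 72 = 9 · 8, we can put exactly 9 objects in every box, avoiding 10 in any single one — so 73 is tight.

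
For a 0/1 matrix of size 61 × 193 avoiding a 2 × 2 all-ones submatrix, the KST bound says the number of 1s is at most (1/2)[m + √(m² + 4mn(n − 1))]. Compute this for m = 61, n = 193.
z(61, 193; 2, 2) ≤ (1/2)[61 + √(61² + 4·61·193·192)] = (1/2)[61 + √9045385] = 1534.2773

Kővári–Sós–Turán: let r_1, ..., r_61 be the row sums and z = Σ r_i the total number of 1s. Each pair of columns can share at most one row with both entries 1 (else a 2×2 all-ones block appears), so Σ_i C(r_i, 2) ≤ C(193, 2) = 18528. By convexity Σ_i C(r_i, 2) ≥ 61·C(z/61, 2) = z(z − 61)/(2·61), giving z² − 61z − 61·193·192 ≤ 0 and hence z ≤ (1/2)[61 + √(3721 + 4·2260416)] = (1/2)[61 + √9045385] ≈ (1/2)(61 + 3007.5547) = 1534.2773.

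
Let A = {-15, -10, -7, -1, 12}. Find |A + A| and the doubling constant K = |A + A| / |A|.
K = |A + A| / |A| = 15/5 = 3

Enumerate A + A = {a + b : a, b ∈ A}. With |A| = 5, there are |A|^2 = 25 ordered sum pairs; collecting distinct values, A + A = {-30, -25, -22, -20, -17, -16, -14, -11, -8, -3, -2, 2, 5, 11, 24}, so |A + A| = 15. Thus K = 15/5 = 3. For comparison, the minimum possible |A + A| over all 5-element sets is 2·5 − 1 = 9 (so min K = 9/5), attained only by arithmetic progressions.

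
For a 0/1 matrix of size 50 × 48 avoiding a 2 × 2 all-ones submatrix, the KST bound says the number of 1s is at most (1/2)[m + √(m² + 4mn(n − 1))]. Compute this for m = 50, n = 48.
z(50, 48; 2, 2) ≤ (1/2)[50 + √(50² + 4·50·48·47)] = (1/2)[50 + √453700] = 361.7863

Kővári–Sós–Turán: let r_1, ..., r_50 be the row sums and z = Σ r_i the total number of 1s. Each pair of columns can share at most one row with both entries 1 (else a 2×2 all-ones block appears), so Σ_i C(r_i, 2) ≤ C(48, 2) = 1128. By convexity Σ_i C(r_i, 2) ≥ 50·C(z/50, 2) = z(z − 50)/(2·50), giving z² − 50z − 50·48·47 ≤ 0 and hence z ≤ (1/2)[50 + √(2500 + 4·112800)] = (1/2)[50 + √453700] ≈ (1/2)(50 + 673.5726) = 361.7863.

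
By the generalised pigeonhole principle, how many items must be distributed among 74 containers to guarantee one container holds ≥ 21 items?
n = (21 − 1)·74 + 1 = 1481

By the generalised pigeonhole principle, to guarantee some box contains ≥ r objects we need more than (r − 1) · k objects total. Threshold: n = (r − 1) · k + 1. With r = 21 and k = 74: n = 20 · 74 + 1 = 1480 + 1 = 1481. For n = 1480 = 20 · 74, we can put exactly 20 objects in every box, avoiding 21 in any single one — so 1481 is tight.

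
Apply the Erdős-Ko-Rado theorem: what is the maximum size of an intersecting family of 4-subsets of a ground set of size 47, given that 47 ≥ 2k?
max |F| = C(46, 3) = 15180

Erdős-Ko-Rado (1961): when n ≥ 2k, max |F| = C(n−1, k−1). The bound is attained by the star {A : i ∈ A} for any fixed i ∈ [n]. Here C(47−1, 4−1) = C(46, 3) = 15180.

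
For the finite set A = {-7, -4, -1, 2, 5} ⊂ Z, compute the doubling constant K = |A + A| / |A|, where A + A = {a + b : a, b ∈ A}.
K = |A + A| / |A| = 9/5

Enumerate A + A = {a + b : a, b ∈ A}. With |A| = 5, there are |A|^2 = 25 ordered sum pairs; collecting distinct values, A + A = {-14, -11, -8, -5, -2, 1, 4, 7, 10}, so |A + A| = 9. Thus K = 9/5. Here |A + A| = 2|A| − 1 = 9, the minimum possible — so K = 9/5 is minimal, which holds iff A is an arithmetic progression.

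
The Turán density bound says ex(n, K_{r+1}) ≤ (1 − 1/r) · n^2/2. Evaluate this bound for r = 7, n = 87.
Turán density bound = (6/7) · 87^2/2 = 22707/7 ≈ 3243.8571

Turán's theorem: ex(n, K_{r+1}) is achieved by the complete r-partite Turán graph T(n, r) with parts as balanced as possible, and is at most (1 − 1/r) · n^2/2. For r = 7, n = 87: the density bound is (6/7) · 7569/2 = 22707/7 ≈ 3243.8571. The integer-valued extremum is e(T(87, 7)) = 3243, which is strictly less than the density bound 22707/7 since 7 ∤ 87 (the parts of T(87, 7) cannot all be equal).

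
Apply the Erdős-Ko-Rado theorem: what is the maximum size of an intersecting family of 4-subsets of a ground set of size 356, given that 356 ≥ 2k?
max |F| = C(355, 3) = 7393585

The Erdős-Ko-Rado theorem states: for n ≥ 2k, an intersecting family of k-subsets of an n-element set has size at most C(n − 1, k − 1), with equality for 'star' families {A ⊆ [n] : |A| = k, i ∈ A} (fix an element i). For n = 356, k = 4: C(355, 3) = 7393585.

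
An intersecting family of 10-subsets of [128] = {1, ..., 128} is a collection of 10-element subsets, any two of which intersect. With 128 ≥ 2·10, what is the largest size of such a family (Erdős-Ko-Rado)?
max |F| = C(127, 9) = 17722355795375

Erdős-Ko-Rado (1961): when n ≥ 2k, max |F| = C(n−1, k−1). The bound is attained by the star {A : i ∈ A} for any fixed i ∈ [n]. Here C(128−1, 10−1) = C(127, 9) = 17722355795375.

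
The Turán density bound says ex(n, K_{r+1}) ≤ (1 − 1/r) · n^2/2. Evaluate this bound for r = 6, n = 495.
Turán density bound = (5/6) · 495^2/2 = 408375/4 ≈ 102093.75

Turán's theorem: ex(n, K_{r+1}) is achieved by the complete r-partite Turán graph T(n, r) with parts as balanced as possible, and is at most (1 − 1/r) · n^2/2. For r = 6, n = 495: the density bound is (5/6) · 245025/2 = 408375/4 ≈ 102093.75. The integer-valued extremum is e(T(495, 6)) = 102093, which is strictly less than the density bound 408375/4 since 6 ∤ 495 (the parts of T(495, 6) cannot all be equal).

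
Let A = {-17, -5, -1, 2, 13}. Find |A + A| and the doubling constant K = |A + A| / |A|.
K = |A + A| / |A| = 15/5 = 3

Enumerate A + A = {a + b : a, b ∈ A}. With |A| = 5, there are |A|^2 = 25 ordered sum pairs; collecting distinct values, A + A = {-34, -22, -18, -15, -10, -6, -4, -3, -2, 1, 4, 8, 12, 15, 26}, so |A + A| = 15. Thus K = 15/5 = 3. For comparison, the minimum possible |A + A| over all 5-element sets is 2·5 − 1 = 9 (so min K = 9/5), attained only by arithmetic progressions.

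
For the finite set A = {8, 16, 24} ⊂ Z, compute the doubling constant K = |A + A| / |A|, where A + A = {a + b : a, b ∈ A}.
K = |A + A| / |A| = 5/3

Enumerate A + A = {a + b : a, b ∈ A}. With |A| = 3, there are |A|^2 = 9 ordered sum pairs; collecting distinct values, A + A = {16, 24, 32, 40, 48}, so |A + A| = 5. Thus K = 5/3. Here |A + A| = 2|A| − 1 = 5, the minimum possible — so K = 5/3 is minimal, which holds iff A is an arithmetic progression.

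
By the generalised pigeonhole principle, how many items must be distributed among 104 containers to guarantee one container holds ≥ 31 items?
n = (31 − 1)·104 + 1 = 3121

By the generalised pigeonhole principle, to guarantee some box contains ≥ r objects we need more than (r − 1) · k objects total. Threshold: n = (r − 1) · k + 1. With r = 31 and k = 104: n = 30 · 104 + 1 = 3120 + 1 = 3121. For n = 3120 = 30 · 104, we can put exactly 30 objects in every box, avoiding 31 in any single one — so 3121 is tight.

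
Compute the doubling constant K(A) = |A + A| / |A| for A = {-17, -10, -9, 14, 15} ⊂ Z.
K = |A + A| / |A| = 14/5

Enumerate A + A = {a + b : a, b ∈ A}. With |A| = 5, there are |A|^2 = 25 ordered sum pairs; collecting distinct values, A + A = {-34, -27, -26, -20, -19, -18, -3, -2, 4, 5, 6, 28, 29, 30}, so |A + A| = 14. Thus K = 14/5. For comparison, the minimum possible |A + A| over all 5-element sets is 2·5 − 1 = 9 (so min K = 9/5), attained only by arithmetic progressions.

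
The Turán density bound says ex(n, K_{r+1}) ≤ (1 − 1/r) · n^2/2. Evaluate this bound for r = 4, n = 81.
Turán density bound = (3/4) · 81^2/2 = 19683/8 ≈ 2460.375

Turán's theorem: ex(n, K_{r+1}) is achieved by the complete r-partite Turán graph T(n, r) with parts as balanced as possible, and is at most (1 − 1/r) · n^2/2. For r = 4, n = 81: the density bound is (3/4) · 6561/2 = 19683/8 ≈ 2460.375. The integer-valued extremum is e(T(81, 4)) = 2460, which is strictly less than the density bound 19683/8 since 4 ∤ 81 (the parts of T(81, 4) cannot all be equal).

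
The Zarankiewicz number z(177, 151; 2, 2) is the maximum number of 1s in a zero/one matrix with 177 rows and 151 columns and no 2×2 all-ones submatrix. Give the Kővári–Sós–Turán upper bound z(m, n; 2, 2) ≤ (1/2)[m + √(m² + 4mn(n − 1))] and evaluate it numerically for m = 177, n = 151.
z(177, 151; 2, 2) ≤ (1/2)[177 + √(177² + 4·177·151·150)] = (1/2)[177 + √16067529] = 2092.7161

Kővári–Sós–Turán: let r_1, ..., r_177 be the row sums and z = Σ r_i the total number of 1s. Each pair of columns can share at most one row with both entries 1 (else a 2×2 all-ones block appears), so Σ_i C(r_i, 2) ≤ C(151, 2) = 11325. By convexity Σ_i C(r_i, 2) ≥ 177·C(z/177, 2) = z(z − 177)/(2·177), giving z² − 177z − 177·151·150 ≤ 0 and hence z ≤ (1/2)[177 + √(31329 + 4·4009050)] = (1/2)[177 + √16067529] ≈ (1/2)(177 + 4008.4322) = 2092.7161.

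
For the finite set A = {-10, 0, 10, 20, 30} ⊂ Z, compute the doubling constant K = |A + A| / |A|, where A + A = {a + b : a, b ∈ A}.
K = |A + A| / |A| = 9/5

Enumerate A + A = {a + b : a, b ∈ A}. With |A| = 5, there are |A|^2 = 25 ordered sum pairs; collecting distinct values, A + A = {-20, -10, 0, 10, 20, 30, 40, 50, 60}, so |A + A| = 9. Thus K = 9/5. Here |A + A| = 2|A| − 1 = 9, the minimum possible — so K = 9/5 is minimal, which holds iff A is an arithmetic progression.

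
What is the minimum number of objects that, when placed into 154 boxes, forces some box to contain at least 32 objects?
n = (32 − 1)·154 + 1 = 4775

By the generalised pigeonhole principle, to guarantee some box contains ≥ r objects we need more than (r − 1) · k objects total. Threshold: n = (r − 1) · k + 1. With r = 32 and k = 154: n = 31 · 154 + 1 = 4774 + 1 = 4775. For n = 4774 = 31 · 154, we can put exactly 31 objects in every box, avoiding 32 in any single one — so 4775 is tight.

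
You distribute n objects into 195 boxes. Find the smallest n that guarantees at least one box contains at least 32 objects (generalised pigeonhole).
n = (32 − 1)·195 + 1 = 6046

By the generalised pigeonhole principle, to guarantee some box contains ≥ r objects we need more than (r − 1) · k objects total. Threshold: n = (r − 1) · k + 1. With r = 32 and k = 195: n = 31 · 195 + 1 = 6045 + 1 = 6046. For n = 6045 = 31 · 195, we can put exactly 31 objects in every box, avoiding 32 in any single one — so 6046 is tight.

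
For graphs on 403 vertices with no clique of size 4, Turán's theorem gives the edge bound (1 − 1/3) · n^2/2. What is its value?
Turán density bound = (2/3) · 403^2/2 = 162409/3 ≈ 54136.3333

Turán's theorem: ex(n, K_{r+1}) is achieved by the complete r-partite Turán graph T(n, r) with parts as balanced as possible, and is at most (1 − 1/r) · n^2/2. For r = 3, n = 403: the density bound is (2/3) · 162409/2 = 162409/3 ≈ 54136.3333. The integer-valued extremum is e(T(403, 3)) = 54136, which is strictly less than the density bound 162409/3 since 3 ∤ 403 (the parts of T(403, 3) cannot all be equal).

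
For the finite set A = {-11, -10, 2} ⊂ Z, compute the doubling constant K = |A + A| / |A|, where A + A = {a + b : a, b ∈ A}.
K = |A + A| / |A| = 6/3 = 2

Enumerate A + A = {a + b : a, b ∈ A}. With |A| = 3, there are |A|^2 = 9 ordered sum pairs; collecting distinct values, A + A = {-22, -21, -20, -9, -8, 4}, so |A + A| = 6. Thus K = 6/3 = 2. For comparison, the minimum possible |A + A| over all 3-element sets is 2·3 − 1 = 5 (so min K = 5/3), attained only by arithmetic progressions.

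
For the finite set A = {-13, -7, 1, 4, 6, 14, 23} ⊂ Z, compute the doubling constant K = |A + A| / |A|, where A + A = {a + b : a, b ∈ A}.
K = |A + A| / |A| = 26/7

Enumerate A + A = {a + b : a, b ∈ A}. With |A| = 7, there are |A|^2 = 49 ordered sum pairs; collecting distinct values, A + A = {-26, -20, -14, -12, -9, -7, -6, -3, -1, 1, 2, 5, 7, 8, 10, 12, 15, 16, 18, 20, 24, 27, 28, 29, 37, 46}, so |A + A| = 26. Thus K = 26/7. For comparison, the minimum possible |A + A| over all 7-element sets is 2·7 − 1 = 13 (so min K = 13/7), attained only by arithmetic progressions.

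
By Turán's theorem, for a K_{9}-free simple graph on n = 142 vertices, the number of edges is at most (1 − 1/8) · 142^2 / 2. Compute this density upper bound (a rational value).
Turán density bound = (7/8) · 142^2/2 = 35287/4 ≈ 8821.75

Turán's theorem: ex(n, K_{r+1}) is achieved by the complete r-partite Turán graph T(n, r) with parts as balanced as possible, and is at most (1 − 1/r) · n^2/2. For r = 8, n = 142: the density bound is (7/8) · 20164/2 = 35287/4 ≈ 8821.75. The integer-valued extremum is e(T(142, 8)) = 8821, which is strictly less than the density bound 35287/4 since 8 ∤ 142 (the parts of T(142, 8) cannot all be equal).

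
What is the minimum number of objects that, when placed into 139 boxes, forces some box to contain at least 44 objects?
n = (44 − 1)·139 + 1 = 5978

By the generalised pigeonhole principle, to guarantee some box contains ≥ r objects we need more than (r − 1) · k objects total. Threshold: n = (r − 1) · k + 1. With r = 44 and k = 139: n = 43 · 139 + 1 = 5977 + 1 = 5978. For n = 5977 = 43 · 139, we can put exactly 43 objects in every box, avoiding 44 in any single one — so 5978 is tight.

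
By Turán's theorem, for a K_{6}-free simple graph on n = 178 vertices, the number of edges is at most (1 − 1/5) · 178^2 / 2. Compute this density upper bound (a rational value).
Turán density bound = (4/5) · 178^2/2 = 63368/5 ≈ 12673.6

Turán's theorem: ex(n, K_{r+1}) is achieved by the complete r-partite Turán graph T(n, r) with parts as balanced as possible, and is at most (1 − 1/r) · n^2/2. For r = 5, n = 178: the density bound is (4/5) · 31684/2 = 63368/5 ≈ 12673.6. The integer-valued extremum is e(T(178, 5)) = 12673, which is strictly less than the density bound 63368/5 since 5 ∤ 178 (the parts of T(178, 5) cannot all be equal).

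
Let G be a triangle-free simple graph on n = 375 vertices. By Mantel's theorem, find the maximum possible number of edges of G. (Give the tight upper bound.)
ex(375, K_3) = ⌊375^2/4⌋ = 35156

Mantel (1907): a triangle-free graph on n vertices has at most ⌊n^2/4⌋ edges, with equality for the complete bipartite graph K_{⌊n/2⌋, ⌈n/2⌉}. For n = 375: ⌊375^2/4⌋ = ⌊140625/4⌋ = 35156. The extremal graph is K_{187, 188}, which has 187·188 = 35156 edges.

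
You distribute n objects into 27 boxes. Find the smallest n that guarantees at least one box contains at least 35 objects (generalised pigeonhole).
n = (35 − 1)·27 + 1 = 919

By the generalised pigeonhole principle, to guarantee some box contains ≥ r objects we need more than (r − 1) · k objects total. Threshold: n = (r − 1) · k + 1. With r = 35 and k = 27: n = 34 · 27 + 1 = 918 + 1 = 919. For n = 918 = 34 · 27, we can put exactly 34 objects in every box, avoiding 35 in any single one — so 919 is tight.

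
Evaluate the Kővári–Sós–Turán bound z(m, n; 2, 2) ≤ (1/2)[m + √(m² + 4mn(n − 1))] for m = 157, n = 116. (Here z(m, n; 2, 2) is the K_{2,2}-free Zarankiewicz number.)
z(157, 116; 2, 2) ≤ (1/2)[157 + √(157² + 4·157·116·115)] = (1/2)[157 + √8402169] = 1527.8248

Kővári–Sós–Turán: let r_1, ..., r_157 be the row sums and z = Σ r_i the total number of 1s. Each pair of columns can share at most one row with both entries 1 (else a 2×2 all-ones block appears), so Σ_i C(r_i, 2) ≤ C(116, 2) = 6670. By convexity Σ_i C(r_i, 2) ≥ 157·C(z/157, 2) = z(z − 157)/(2·157), giving z² − 157z − 157·116·115 ≤ 0 and hence z ≤ (1/2)[157 + √(24649 + 4·2094380)] = (1/2)[157 + √8402169] ≈ (1/2)(157 + 2898.6495) = 1527.8248.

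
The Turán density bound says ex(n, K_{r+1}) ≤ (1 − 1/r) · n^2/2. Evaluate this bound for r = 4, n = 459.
Turán density bound = (3/4) · 459^2/2 = 632043/8 ≈ 79005.375

Turán's theorem: ex(n, K_{r+1}) is achieved by the complete r-partite Turán graph T(n, r) with parts as balanced as possible, and is at most (1 − 1/r) · n^2/2. For r = 4, n = 459: the density bound is (3/4) · 210681/2 = 632043/8 ≈ 79005.375. The integer-valued extremum is e(T(459, 4)) = 79005, which is strictly less than the density bound 632043/8 since 4 ∤ 459 (the parts of T(459, 4) cannot all be equal).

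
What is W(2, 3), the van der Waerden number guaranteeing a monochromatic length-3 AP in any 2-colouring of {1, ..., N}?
W(2, 3) = 9

Lower bound: the 2-colouring RRBBRRBB of {1, ..., 8} (R at positions {1, 2, 5, 6}, B at {3, 4, 7, 8}) contains no monochromatic 3-term AP, so W(2, 3) > 8. Upper bound: a case analysis on any 2-colouring of {1, ..., 9} forces such an AP. Hence W(2, 3) = 9.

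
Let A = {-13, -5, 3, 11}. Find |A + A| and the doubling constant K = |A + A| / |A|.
K = |A + A| / |A| = 7/4

Enumerate A + A = {a + b : a, b ∈ A}. With |A| = 4, there are |A|^2 = 16 ordered sum pairs; collecting distinct values, A + A = {-26, -18, -10, -2, 6, 14, 22}, so |A + A| = 7. Thus K = 7/4. Here |A + A| = 2|A| − 1 = 7, the minimum possible — so K = 7/4 is minimal, which holds iff A is an arithmetic progression.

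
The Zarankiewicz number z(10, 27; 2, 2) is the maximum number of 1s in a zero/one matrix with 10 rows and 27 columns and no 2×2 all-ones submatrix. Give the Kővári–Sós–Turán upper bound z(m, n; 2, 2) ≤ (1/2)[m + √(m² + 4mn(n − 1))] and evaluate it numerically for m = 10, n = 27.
z(10, 27; 2, 2) ≤ (1/2)[10 + √(10² + 4·10·27·26)] = (1/2)[10 + √28180] = 88.9345

Kővári–Sós–Turán: let r_1, ..., r_10 be the row sums and z = Σ r_i the total number of 1s. Each pair of columns can share at most one row with both entries 1 (else a 2×2 all-ones block appears), so Σ_i C(r_i, 2) ≤ C(27, 2) = 351. By convexity Σ_i C(r_i, 2) ≥ 10·C(z/10, 2) = z(z − 10)/(2·10), giving z² − 10z − 10·27·26 ≤ 0 and hence z ≤ (1/2)[10 + √(100 + 4·7020)] = (1/2)[10 + √28180] ≈ (1/2)(10 + 167.869) = 88.9345.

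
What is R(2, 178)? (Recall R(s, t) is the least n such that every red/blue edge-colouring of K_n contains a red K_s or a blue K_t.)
R(2, 178) = 178

R(2, k) = k for all k ≥ 2: in a 2-colouring of K_k, either some edge is red (a red K_2) or all edges are blue (a blue K_k). And K_{177} coloured all-blue has no blue K_178, so R(2, 178) > 177. Hence R(2, 178) = 178.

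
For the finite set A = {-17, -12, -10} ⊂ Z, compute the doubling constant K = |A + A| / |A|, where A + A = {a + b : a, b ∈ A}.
K = |A + A| / |A| = 6/3 = 2

Enumerate A + A = {a + b : a, b ∈ A}. With |A| = 3, there are |A|^2 = 9 ordered sum pairs; collecting distinct values, A + A = {-34, -29, -27, -24, -22, -20}, so |A + A| = 6. Thus K = 6/3 = 2. For comparison, the minimum possible |A + A| over all 3-element sets is 2·3 − 1 = 5 (so min K = 5/3), attained only by arithmetic progressions.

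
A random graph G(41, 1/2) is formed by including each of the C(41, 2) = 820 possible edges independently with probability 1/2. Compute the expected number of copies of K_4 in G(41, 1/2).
E[# K_4] = C(41, 4) · (1/2)^C(4, 2) = 101270 / 2^6 = 50635/32 = 1582.34375

For each 4-subset S of vertices (there are C(41, 4) = 101270 such S), let X_S = 1 if S induces a K_4 (all C(4, 2) = 6 edges present). Then P(X_S = 1) = (1/2)^6 = 1/64. By linearity of expectation, E[# K_4] = C(41, 4) · (1/2)^6 = 101270 / 64 = 50635/32 = 1582.34375.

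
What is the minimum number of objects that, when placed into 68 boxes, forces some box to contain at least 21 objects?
n = (21 − 1)·68 + 1 = 1361

By the generalised pigeonhole principle, to guarantee some box contains ≥ r objects we need more than (r − 1) · k objects total. Threshold: n = (r − 1) · k + 1. With r = 21 and k = 68: n = 20 · 68 + 1 = 1360 + 1 = 1361. For n = 1360 = 20 · 68, we can put exactly 20 objects in every box, avoiding 21 in any single one — so 1361 is tight.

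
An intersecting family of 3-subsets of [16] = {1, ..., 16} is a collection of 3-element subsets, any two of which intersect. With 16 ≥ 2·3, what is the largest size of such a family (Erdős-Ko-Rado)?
max |F| = C(15, 2) = 105

The Erdős-Ko-Rado theorem states: for n ≥ 2k, an intersecting family of k-subsets of an n-element set has size at most C(n − 1, k − 1), with equality for 'star' families {A ⊆ [n] : |A| = k, i ∈ A} (fix an element i). For n = 16, k = 3: C(15, 2) = 105.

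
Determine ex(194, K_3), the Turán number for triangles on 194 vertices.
ex(194, K_3) = ⌊194^2/4⌋ = 9409

Mantel (1907): a triangle-free graph on n vertices has at most ⌊n^2/4⌋ edges, with equality for the complete bipartite graph K_{⌊n/2⌋, ⌈n/2⌉}. For n = 194: ⌊194^2/4⌋ = ⌊37636/4⌋ = 9409. The extremal graph is K_{97, 97}, which has 97·97 = 9409 edges.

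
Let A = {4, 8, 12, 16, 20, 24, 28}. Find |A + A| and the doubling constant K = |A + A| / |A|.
K = |A + A| / |A| = 13/7

Enumerate A + A = {a + b : a, b ∈ A}. With |A| = 7, there are |A|^2 = 49 ordered sum pairs; collecting distinct values, A + A = {8, 12, 16, 20, 24, 28, 32, 36, 40, 44, 48, 52, 56}, so |A + A| = 13. Thus K = 13/7. Here |A + A| = 2|A| − 1 = 13, the minimum possible — so K = 13/7 is minimal, which holds iff A is an arithmetic progression.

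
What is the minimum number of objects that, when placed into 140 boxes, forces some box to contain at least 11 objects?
n = (11 − 1)·140 + 1 = 1401

By the generalised pigeonhole principle, to guarantee some box contains ≥ r objects we need more than (r − 1) · k objects total. Threshold: n = (r − 1) · k + 1. With r = 11 and k = 140: n = 10 · 140 + 1 = 1400 + 1 = 1401. For n = 1400 = 10 · 140, we can put exactly 10 objects in every box, avoiding 11 in any single one — so 1401 is tight.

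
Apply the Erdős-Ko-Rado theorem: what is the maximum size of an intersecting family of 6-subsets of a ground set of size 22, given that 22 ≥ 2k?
max |F| = C(21, 5) = 20349

Erdős-Ko-Rado (1961): when n ≥ 2k, max |F| = C(n−1, k−1). The bound is attained by the star {A : i ∈ A} for any fixed i ∈ [n]. Here C(22−1, 6−1) = C(21, 5) = 20349.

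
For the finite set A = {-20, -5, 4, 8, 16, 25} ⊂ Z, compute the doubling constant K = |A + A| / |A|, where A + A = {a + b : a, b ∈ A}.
K = |A + A| / |A| = 20/6 = 10/3

Enumerate A + A = {a + b : a, b ∈ A}. With |A| = 6, there are |A|^2 = 36 ordered sum pairs; collecting distinct values, A + A = {-40, -25, -16, -12, -10, -4, -1, 3, 5, 8, 11, 12, 16, 20, 24, 29, 32, 33, 41, 50}, so |A + A| = 20. Thus K = 20/6 = 10/3. For comparison, the minimum possible |A + A| over all 6-element sets is 2·6 − 1 = 11 (so min K = 11/6), attained only by arithmetic progressions.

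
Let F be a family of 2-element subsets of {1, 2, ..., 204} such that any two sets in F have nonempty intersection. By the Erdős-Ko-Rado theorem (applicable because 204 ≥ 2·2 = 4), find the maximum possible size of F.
max |F| = C(203, 1) = 203

Erdős-Ko-Rado (1961): when n ≥ 2k, max |F| = C(n−1, k−1). The bound is attained by the star {A : i ∈ A} for any fixed i ∈ [n]. Here C(204−1, 2−1) = C(203, 1) = 203.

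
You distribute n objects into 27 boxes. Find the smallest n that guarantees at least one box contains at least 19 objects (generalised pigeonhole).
n = (19 − 1)·27 + 1 = 487

By the generalised pigeonhole principle, to guarantee some box contains ≥ r objects we need more than (r − 1) · k objects total. Threshold: n = (r − 1) · k + 1. With r = 19 and k = 27: n = 18 · 27 + 1 = 486 + 1 = 487. For n = 486 = 18 · 27, we can put exactly 18 objects in every box, avoiding 19 in any single one — so 487 is tight.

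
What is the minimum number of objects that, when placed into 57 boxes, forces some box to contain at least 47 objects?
n = (47 − 1)·57 + 1 = 2623

By the generalised pigeonhole principle, to guarantee some box contains ≥ r objects we need more than (r − 1) · k objects total. Threshold: n = (r − 1) · k + 1. With r = 47 and k = 57: n = 46 · 57 + 1 = 2622 + 1 = 2623. For n = 2622 = 46 · 57, we can put exactly 46 objects in every box, avoiding 47 in any single one — so 2623 is tight.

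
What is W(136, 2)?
W(136, 2) = 136 + 1 = 137

A 2-term AP is any pair of integers, so a monochromatic 2-AP exists iff some colour is used at least twice. With 136 colours, the colouring i ↦ i on {1, ..., 136} uses each colour once, avoiding any monochromatic pair, so W(136, 2) > 136. For {1, ..., 137}, pigeonhole forces two integers of the same colour, which form a monochromatic 2-AP. Hence W(136, 2) = 137.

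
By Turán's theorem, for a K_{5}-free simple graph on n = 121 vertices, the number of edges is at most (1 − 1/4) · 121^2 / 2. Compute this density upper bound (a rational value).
Turán density bound = (3/4) · 121^2/2 = 43923/8 ≈ 5490.375

Turán's theorem: ex(n, K_{r+1}) is achieved by the complete r-partite Turán graph T(n, r) with parts as balanced as possible, and is at most (1 − 1/r) · n^2/2. For r = 4, n = 121: the density bound is (3/4) · 14641/2 = 43923/8 ≈ 5490.375. The integer-valued extremum is e(T(121, 4)) = 5490, which is strictly less than the density bound 43923/8 since 4 ∤ 121 (the parts of T(121, 4) cannot all be equal).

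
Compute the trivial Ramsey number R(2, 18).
R(2, 18) = 18

R(2, k) = k for all k ≥ 2: in a 2-colouring of K_k, either some edge is red (a red K_2) or all edges are blue (a blue K_k). And K_{17} coloured all-blue has no blue K_18, so R(2, 18) > 17. Hence R(2, 18) = 18.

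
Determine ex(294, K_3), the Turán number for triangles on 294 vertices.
ex(294, K_3) = ⌊294^2/4⌋ = 21609

Mantel (1907): a triangle-free graph on n vertices has at most ⌊n^2/4⌋ edges, with equality for the complete bipartite graph K_{⌊n/2⌋, ⌈n/2⌉}. For n = 294: ⌊294^2/4⌋ = ⌊86436/4⌋ = 21609. The extremal graph is K_{147, 147}, which has 147·147 = 21609 edges.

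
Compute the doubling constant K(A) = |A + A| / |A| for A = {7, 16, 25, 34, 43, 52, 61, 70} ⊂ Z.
K = |A + A| / |A| = 15/8

Enumerate A + A = {a + b : a, b ∈ A}. With |A| = 8, there are |A|^2 = 64 ordered sum pairs; collecting distinct values, A + A = {14, 23, 32, 41, 50, 59, 68, 77, 86, 95, 104, 113, 122, 131, 140}, so |A + A| = 15. Thus K = 15/8. Here |A + A| = 2|A| − 1 = 15, the minimum possible — so K = 15/8 is minimal, which holds iff A is an arithmetic progression.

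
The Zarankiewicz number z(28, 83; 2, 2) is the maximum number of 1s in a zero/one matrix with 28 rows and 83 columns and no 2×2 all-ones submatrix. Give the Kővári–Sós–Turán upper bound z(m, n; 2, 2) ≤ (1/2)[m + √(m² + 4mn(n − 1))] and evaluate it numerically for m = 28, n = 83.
z(28, 83; 2, 2) ≤ (1/2)[28 + √(28² + 4·28·83·82)] = (1/2)[28 + √763056] = 450.7654

Kővári–Sós–Turán: let r_1, ..., r_28 be the row sums and z = Σ r_i the total number of 1s. Each pair of columns can share at most one row with both entries 1 (else a 2×2 all-ones block appears), so Σ_i C(r_i, 2) ≤ C(83, 2) = 3403. By convexity Σ_i C(r_i, 2) ≥ 28·C(z/28, 2) = z(z − 28)/(2·28), giving z² − 28z − 28·83·82 ≤ 0 and hence z ≤ (1/2)[28 + √(784 + 4·190568)] = (1/2)[28 + √763056] ≈ (1/2)(28 + 873.5308) = 450.7654.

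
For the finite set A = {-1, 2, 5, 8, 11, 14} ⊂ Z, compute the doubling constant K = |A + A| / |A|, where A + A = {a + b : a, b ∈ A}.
K = |A + A| / |A| = 11/6

Enumerate A + A = {a + b : a, b ∈ A}. With |A| = 6, there are |A|^2 = 36 ordered sum pairs; collecting distinct values, A + A = {-2, 1, 4, 7, 10, 13, 16, 19, 22, 25, 28}, so |A + A| = 11. Thus K = 11/6. Here |A + A| = 2|A| − 1 = 11, the minimum possible — so K = 11/6 is minimal, which holds iff A is an arithmetic progression.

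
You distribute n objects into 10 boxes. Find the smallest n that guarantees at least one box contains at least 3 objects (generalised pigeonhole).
n = (3 − 1)·10 + 1 = 21

By the generalised pigeonhole principle, to guarantee some box contains ≥ r objects we need more than (r − 1) · k objects total. Threshold: n = (r − 1) · k + 1. With r = 3 and k = 10: n = 2 · 10 + 1 = 20 + 1 = 21. For n = 20 = 2 · 10, we can put exactly 2 objects in every box, avoiding 3 in any single one — so 21 is tight.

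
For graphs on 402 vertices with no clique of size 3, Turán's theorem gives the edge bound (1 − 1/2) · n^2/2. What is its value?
Turán density bound = (1/2) · 402^2/2 = 40401

Turán's theorem: ex(n, K_{r+1}) is achieved by the complete r-partite Turán graph T(n, r) with parts as balanced as possible, and is at most (1 − 1/r) · n^2/2. For r = 2, n = 402: the density bound is (1/2) · 161604/2 = 40401. Since 2 ∣ 402, the Turán graph T(402, 2) has parts of equal size 201, and its edge count e(T(402, 2)) = 40401 attains the density bound exactly.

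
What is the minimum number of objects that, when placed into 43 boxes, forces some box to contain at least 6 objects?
n = (6 − 1)·43 + 1 = 216

By the generalised pigeonhole principle, to guarantee some box contains ≥ r objects we need more than (r − 1) · k objects total. Threshold: n = (r − 1) · k + 1. With r = 6 and k = 43: n = 5 · 43 + 1 = 215 + 1 = 216. For n = 215 = 5 · 43, we can put exactly 5 objects in every box, avoiding 6 in any single one — so 216 is tight.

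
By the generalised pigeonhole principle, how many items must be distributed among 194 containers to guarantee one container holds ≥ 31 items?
n = (31 − 1)·194 + 1 = 5821

By the generalised pigeonhole principle, to guarantee some box contains ≥ r objects we need more than (r − 1) · k objects total. Threshold: n = (r − 1) · k + 1. With r = 31 and k = 194: n = 30 · 194 + 1 = 5820 + 1 = 5821. For n = 5820 = 30 · 194, we can put exactly 30 objects in every box, avoiding 31 in any single one — so 5821 is tight.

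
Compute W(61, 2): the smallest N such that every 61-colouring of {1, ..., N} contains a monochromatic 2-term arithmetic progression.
W(61, 2) = 61 + 1 = 62

A 2-term AP is any pair of integers, so a monochromatic 2-AP exists iff some colour is used at least twice. With 61 colours, the colouring i ↦ i on {1, ..., 61} uses each colour once, avoiding any monochromatic pair, so W(61, 2) > 61. For {1, ..., 62}, pigeonhole forces two integers of the same colour, which form a monochromatic 2-AP. Hence W(61, 2) = 62.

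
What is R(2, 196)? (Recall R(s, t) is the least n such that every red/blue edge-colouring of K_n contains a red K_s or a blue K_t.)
R(2, 196) = 196

R(2, k) = k for all k ≥ 2: in a 2-colouring of K_k, either some edge is red (a red K_2) or all edges are blue (a blue K_k). And K_{195} coloured all-blue has no blue K_196, so R(2, 196) > 195. Hence R(2, 196) = 196.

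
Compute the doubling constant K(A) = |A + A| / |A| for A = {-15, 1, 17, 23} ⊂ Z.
K = |A + A| / |A| = 9/4

Enumerate A + A = {a + b : a, b ∈ A}. With |A| = 4, there are |A|^2 = 16 ordered sum pairs; collecting distinct values, A + A = {-30, -14, 2, 8, 18, 24, 34, 40, 46}, so |A + A| = 9. Thus K = 9/4. For comparison, the minimum possible |A + A| over all 4-element sets is 2·4 − 1 = 7 (so min K = 7/4), attained only by arithmetic progressions.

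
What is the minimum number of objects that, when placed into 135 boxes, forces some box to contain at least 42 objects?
n = (42 − 1)·135 + 1 = 5536

By the generalised pigeonhole principle, to guarantee some box contains ≥ r objects we need more than (r − 1) · k objects total. Threshold: n = (r − 1) · k + 1. With r = 42 and k = 135: n = 41 · 135 + 1 = 5535 + 1 = 5536. For n = 5535 = 41 · 135, we can put exactly 41 objects in every box, avoiding 42 in any single one — so 5536 is tight.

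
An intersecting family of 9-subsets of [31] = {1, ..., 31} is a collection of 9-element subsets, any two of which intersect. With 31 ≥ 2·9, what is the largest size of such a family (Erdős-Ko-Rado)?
max |F| = C(30, 8) = 5852925

The Erdős-Ko-Rado theorem states: for n ≥ 2k, an intersecting family of k-subsets of an n-element set has size at most C(n − 1, k − 1), with equality for 'star' families {A ⊆ [n] : |A| = k, i ∈ A} (fix an element i). For n = 31, k = 9: C(30, 8) = 5852925.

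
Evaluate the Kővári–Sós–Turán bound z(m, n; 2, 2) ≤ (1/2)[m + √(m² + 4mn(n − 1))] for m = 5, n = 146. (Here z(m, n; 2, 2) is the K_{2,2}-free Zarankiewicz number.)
z(5, 146; 2, 2) ≤ (1/2)[5 + √(5² + 4·5·146·145)] = (1/2)[5 + √423425] = 327.8556

Kővári–Sós–Turán: let r_1, ..., r_5 be the row sums and z = Σ r_i the total number of 1s. Each pair of columns can share at most one row with both entries 1 (else a 2×2 all-ones block appears), so Σ_i C(r_i, 2) ≤ C(146, 2) = 10585. By convexity Σ_i C(r_i, 2) ≥ 5·C(z/5, 2) = z(z − 5)/(2·5), giving z² − 5z − 5·146·145 ≤ 0 and hence z ≤ (1/2)[5 + √(25 + 4·105850)] = (1/2)[5 + √423425] ≈ (1/2)(5 + 650.7111) = 327.8556.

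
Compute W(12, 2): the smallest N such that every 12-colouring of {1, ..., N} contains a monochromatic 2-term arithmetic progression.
W(12, 2) = 12 + 1 = 13

A 2-term AP is any pair of integers, so a monochromatic 2-AP exists iff some colour is used at least twice. With 12 colours, the colouring i ↦ i on {1, ..., 12} uses each colour once, avoiding any monochromatic pair, so W(12, 2) > 12. For {1, ..., 13}, pigeonhole forces two integers of the same colour, which form a monochromatic 2-AP. Hence W(12, 2) = 13.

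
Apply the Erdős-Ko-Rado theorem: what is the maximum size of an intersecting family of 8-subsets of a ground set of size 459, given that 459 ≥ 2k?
max |F| = C(458, 7) = 800976677436728

The Erdős-Ko-Rado theorem states: for n ≥ 2k, an intersecting family of k-subsets of an n-element set has size at most C(n − 1, k − 1), with equality for 'star' families {A ⊆ [n] : |A| = k, i ∈ A} (fix an element i). For n = 459, k = 8: C(458, 7) = 800976677436728.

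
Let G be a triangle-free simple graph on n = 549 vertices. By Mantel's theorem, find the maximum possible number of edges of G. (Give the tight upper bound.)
ex(549, K_3) = ⌊549^2/4⌋ = 75350

Mantel (1907): a triangle-free graph on n vertices has at most ⌊n^2/4⌋ edges, with equality for the complete bipartite graph K_{⌊n/2⌋, ⌈n/2⌉}. For n = 549: ⌊549^2/4⌋ = ⌊301401/4⌋ = 75350. The extremal graph is K_{274, 275}, which has 274·275 = 75350 edges.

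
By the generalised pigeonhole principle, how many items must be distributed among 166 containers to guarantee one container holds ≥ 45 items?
n = (45 − 1)·166 + 1 = 7305

By the generalised pigeonhole principle, to guarantee some box contains ≥ r objects we need more than (r − 1) · k objects total. Threshold: n = (r − 1) · k + 1. With r = 45 and k = 166: n = 44 · 166 + 1 = 7304 + 1 = 7305. For n = 7304 = 44 · 166, we can put exactly 44 objects in every box, avoiding 45 in any single one — so 7305 is tight.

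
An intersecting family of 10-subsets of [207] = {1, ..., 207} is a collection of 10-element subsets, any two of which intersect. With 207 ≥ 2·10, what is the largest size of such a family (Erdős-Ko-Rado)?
max |F| = C(206, 9) = 1541984268762850

The Erdős-Ko-Rado theorem states: for n ≥ 2k, an intersecting family of k-subsets of an n-element set has size at most C(n − 1, k − 1), with equality for 'star' families {A ⊆ [n] : |A| = k, i ∈ A} (fix an element i). For n = 207, k = 10: C(206, 9) = 1541984268762850.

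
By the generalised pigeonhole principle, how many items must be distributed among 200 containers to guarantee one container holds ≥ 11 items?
n = (11 − 1)·200 + 1 = 2001

By the generalised pigeonhole principle, to guarantee some box contains ≥ r objects we need more than (r − 1) · k objects total. Threshold: n = (r − 1) · k + 1. With r = 11 and k = 200: n = 10 · 200 + 1 = 2000 + 1 = 2001. For n = 2000 = 10 · 200, we can put exactly 10 objects in every box, avoiding 11 in any single one — so 2001 is tight.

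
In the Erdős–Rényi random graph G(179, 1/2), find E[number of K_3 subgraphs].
E[# K_3] = C(179, 3) · (1/2)^C(3, 2) = 939929 / 2^3 = 117491.125

For each 3-subset S of vertices (there are C(179, 3) = 939929 such S), let X_S = 1 if S induces a K_3 (all C(3, 2) = 3 edges present). Then P(X_S = 1) = (1/2)^3 = 1/8. By linearity of expectation, E[# K_3] = C(179, 3) · (1/2)^3 = 939929 / 8 = 117491.125.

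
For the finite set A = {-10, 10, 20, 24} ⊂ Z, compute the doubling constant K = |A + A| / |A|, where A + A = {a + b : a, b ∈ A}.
K = |A + A| / |A| = 10/4 = 5/2

Enumerate A + A = {a + b : a, b ∈ A}. With |A| = 4, there are |A|^2 = 16 ordered sum pairs; collecting distinct values, A + A = {-20, 0, 10, 14, 20, 30, 34, 40, 44, 48}, so |A + A| = 10. Thus K = 10/4 = 5/2. For comparison, the minimum possible |A + A| over all 4-element sets is 2·4 − 1 = 7 (so min K = 7/4), attained only by arithmetic progressions.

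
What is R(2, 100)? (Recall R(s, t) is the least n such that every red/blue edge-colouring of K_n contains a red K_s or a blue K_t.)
R(2, 100) = 100

R(2, k) = k for all k ≥ 2: in a 2-colouring of K_k, either some edge is red (a red K_2) or all edges are blue (a blue K_k). And K_{99} coloured all-blue has no blue K_100, so R(2, 100) > 99. Hence R(2, 100) = 100.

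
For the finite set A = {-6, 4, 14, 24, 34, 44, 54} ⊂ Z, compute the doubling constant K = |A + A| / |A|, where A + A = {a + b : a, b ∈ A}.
K = |A + A| / |A| = 13/7

Enumerate A + A = {a + b : a, b ∈ A}. With |A| = 7, there are |A|^2 = 49 ordered sum pairs; collecting distinct values, A + A = {-12, -2, 8, 18, 28, 38, 48, 58, 68, 78, 88, 98, 108}, so |A + A| = 13. Thus K = 13/7. Here |A + A| = 2|A| − 1 = 13, the minimum possible — so K = 13/7 is minimal, which holds iff A is an arithmetic progression.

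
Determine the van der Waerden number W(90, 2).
W(90, 2) = 90 + 1 = 91

A 2-term AP is any pair of integers, so a monochromatic 2-AP exists iff some colour is used at least twice. With 90 colours, the colouring i ↦ i on {1, ..., 90} uses each colour once, avoiding any monochromatic pair, so W(90, 2) > 90. For {1, ..., 91}, pigeonhole forces two integers of the same colour, which form a monochromatic 2-AP. Hence W(90, 2) = 91.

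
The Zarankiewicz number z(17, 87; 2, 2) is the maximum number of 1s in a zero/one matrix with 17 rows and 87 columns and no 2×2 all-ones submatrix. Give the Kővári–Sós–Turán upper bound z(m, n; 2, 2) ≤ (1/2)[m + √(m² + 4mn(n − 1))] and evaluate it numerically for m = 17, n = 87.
z(17, 87; 2, 2) ≤ (1/2)[17 + √(17² + 4·17·87·86)] = (1/2)[17 + √509065] = 365.244

Kővári–Sós–Turán: let r_1, ..., r_17 be the row sums and z = Σ r_i the total number of 1s. Each pair of columns can share at most one row with both entries 1 (else a 2×2 all-ones block appears), so Σ_i C(r_i, 2) ≤ C(87, 2) = 3741. By convexity Σ_i C(r_i, 2) ≥ 17·C(z/17, 2) = z(z − 17)/(2·17), giving z² − 17z − 17·87·86 ≤ 0 and hence z ≤ (1/2)[17 + √(289 + 4·127194)] = (1/2)[17 + √509065] ≈ (1/2)(17 + 713.4879) = 365.244.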